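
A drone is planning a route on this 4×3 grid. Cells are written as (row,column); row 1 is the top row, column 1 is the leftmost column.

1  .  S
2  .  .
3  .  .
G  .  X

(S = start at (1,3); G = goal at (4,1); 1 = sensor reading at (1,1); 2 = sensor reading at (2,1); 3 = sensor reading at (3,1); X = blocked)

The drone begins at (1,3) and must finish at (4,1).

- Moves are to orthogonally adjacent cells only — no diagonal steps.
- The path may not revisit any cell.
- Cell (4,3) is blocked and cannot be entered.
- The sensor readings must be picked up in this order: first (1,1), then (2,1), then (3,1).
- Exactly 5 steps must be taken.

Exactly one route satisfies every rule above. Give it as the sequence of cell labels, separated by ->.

The waypoints must appear in the order (1,1), (2,1), (3,1), with no cell reused.
Route from (1,3): left 2 to (1,1), down 3 to (4,1) — 5 moves in all.
Check: order respected (1 at step 2, 2 at step 3, 3 at step 4); 5 moves as required.

(1,3) -> (1,2) -> (1,1) -> (2,1) -> (3,1) -> (4,1)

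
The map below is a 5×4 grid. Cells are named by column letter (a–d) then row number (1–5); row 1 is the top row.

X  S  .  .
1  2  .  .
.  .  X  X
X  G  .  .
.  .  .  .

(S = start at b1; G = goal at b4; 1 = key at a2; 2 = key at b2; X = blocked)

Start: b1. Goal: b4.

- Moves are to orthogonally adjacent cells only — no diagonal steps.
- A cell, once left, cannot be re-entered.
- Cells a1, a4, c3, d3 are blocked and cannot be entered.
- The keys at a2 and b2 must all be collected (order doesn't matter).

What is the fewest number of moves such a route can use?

Any route passes through a2 and b2 in some order between b1 and b4. Summing Manhattan distances along each leg and taking the cheapest ordering (b1 → a2 → b2 → b4) gives a lower bound of 2 + 1 + 2 = 5 moves.
A route of 5 moves achieves this: b1 → b2 → a2 → a3 → b3 → b4.
Since 5 matches the lower bound, it is optimal.

5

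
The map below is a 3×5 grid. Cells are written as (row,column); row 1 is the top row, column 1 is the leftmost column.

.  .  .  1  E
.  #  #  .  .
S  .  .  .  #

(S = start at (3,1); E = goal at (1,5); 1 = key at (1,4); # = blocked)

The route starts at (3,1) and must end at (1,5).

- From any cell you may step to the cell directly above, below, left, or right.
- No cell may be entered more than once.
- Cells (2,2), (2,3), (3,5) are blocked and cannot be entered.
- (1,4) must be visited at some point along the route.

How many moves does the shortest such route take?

6

Any route passes through (1,4) somewhere between (3,1) and (1,5). Summing Manhattan distances along the two legs ((3,1) → (1,4) → (1,5)) gives a lower bound of 5 + 1 = 6 moves.
A route of 6 moves achieves this: (3,1) → (2,1) → (1,1) → (1,2) → (1,3) → (1,4) → (1,5).
Since 6 matches the lower bound, it is optimal.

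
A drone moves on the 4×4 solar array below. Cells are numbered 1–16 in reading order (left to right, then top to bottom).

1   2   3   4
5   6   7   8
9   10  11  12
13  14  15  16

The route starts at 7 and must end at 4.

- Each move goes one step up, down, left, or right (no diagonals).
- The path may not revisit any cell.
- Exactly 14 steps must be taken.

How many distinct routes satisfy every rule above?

Need simple routes of exactly 14 moves from 7 to 4 (Manhattan distance 2, so 6 moves are spent on a detour and 6 undoing it).
Branch systematically from the start, pruning whenever the remaining move budget drops below the Manhattan distance to 4 or differs from it in parity. Grouping the completions by first move — via 3: 4; via 11: 2; via 6: 2; via 8: 4 — and summing: 4 + 2 + 2 + 4 = 12.
That gives 12 routes.

12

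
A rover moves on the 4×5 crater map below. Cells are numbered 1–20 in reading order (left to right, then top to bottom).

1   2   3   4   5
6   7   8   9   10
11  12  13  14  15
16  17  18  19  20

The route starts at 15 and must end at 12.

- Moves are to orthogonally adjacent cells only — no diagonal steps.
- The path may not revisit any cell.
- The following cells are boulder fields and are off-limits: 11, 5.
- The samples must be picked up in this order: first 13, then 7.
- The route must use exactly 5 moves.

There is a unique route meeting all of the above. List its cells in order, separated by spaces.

The waypoints must appear in the order 13, 7, with no cell reused.
Route from 15: 2× left (reaching 13), up to 8, left to 7, down to 12 — 5 moves in all.
Check: order respected (13 at step 2, 7 at step 4); 5 moves as required.

15 14 13 8 7 12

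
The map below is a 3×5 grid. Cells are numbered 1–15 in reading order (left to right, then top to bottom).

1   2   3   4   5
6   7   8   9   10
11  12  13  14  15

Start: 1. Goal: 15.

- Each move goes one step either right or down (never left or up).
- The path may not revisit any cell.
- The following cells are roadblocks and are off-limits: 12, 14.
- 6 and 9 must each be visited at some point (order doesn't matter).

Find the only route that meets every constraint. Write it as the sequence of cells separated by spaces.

Moves only go right or down, so the column and row indices never decrease.
Route from 1: down to 6, 4× right (reaching 10), down to 15 — 6 moves in all.
Check: all required cells visited.

1 6 7 8 9 10 15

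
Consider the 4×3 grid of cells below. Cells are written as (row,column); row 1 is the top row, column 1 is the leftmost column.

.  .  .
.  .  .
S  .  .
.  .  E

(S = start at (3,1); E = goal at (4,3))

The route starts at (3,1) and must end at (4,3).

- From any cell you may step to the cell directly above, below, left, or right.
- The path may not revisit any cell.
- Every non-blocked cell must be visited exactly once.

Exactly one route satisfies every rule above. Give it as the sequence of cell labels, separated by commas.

(3,1), (4,1), (4,2), (3,2), (2,2), (2,1), (1,1), (1,2), (1,3), (2,3), (3,3), (4,3)

Need to visit all 12 open cells exactly once, starting at (3,1) and ending at (4,3).
Cell (4,1) has only two open neighbours ((3,1) and (4,2)), so the path must pass straight through it: one of those is the cell it's entered from and the other is where it exits.
Route from (3,1): down to (4,1), right to (4,2), 2× up (reaching (2,2)), left to (2,1), up to (1,1), 2× right (reaching (1,3)), 3× down (reaching (4,3)) — 11 moves in all.
Check: all 12 open cells covered.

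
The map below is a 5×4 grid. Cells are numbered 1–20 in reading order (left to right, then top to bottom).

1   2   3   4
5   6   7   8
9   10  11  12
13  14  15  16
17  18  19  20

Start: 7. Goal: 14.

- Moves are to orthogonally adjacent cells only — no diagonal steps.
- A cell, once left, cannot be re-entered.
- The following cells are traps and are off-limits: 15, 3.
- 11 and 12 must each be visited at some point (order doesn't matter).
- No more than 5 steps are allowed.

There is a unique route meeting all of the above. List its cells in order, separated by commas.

7, 8, 12, 11, 10, 14

Any route must reach 11 and 12 and still end at 14 within 5 moves, so the order of the required stops is forced.
Route from 7: right 1 to 8, down 1 to 12, left 2 to 10, down 1 to 14 — 5 moves in all.
Check: all required cells visited; 5 ≤ 5 moves.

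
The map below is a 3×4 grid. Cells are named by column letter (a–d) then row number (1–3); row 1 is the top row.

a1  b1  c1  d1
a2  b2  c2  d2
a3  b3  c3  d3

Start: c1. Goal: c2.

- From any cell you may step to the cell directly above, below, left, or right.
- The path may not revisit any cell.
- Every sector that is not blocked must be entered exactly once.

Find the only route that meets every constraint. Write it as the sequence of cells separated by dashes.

c1 - d1 - d2 - d3 - c3 - b3 - a3 - a2 - a1 - b1 - b2 - c2

Need to visit all 12 open cells exactly once, starting at c1 and ending at c2.
Cell d3 has only two open neighbours (d2 and c3), so the path must pass straight through it: one of those is the cell it's entered from and the other is where it exits.
Route from c1: right 1 to d1, down 2 to d3, left 3 to a3, up 2 to a1, right 1 to b1, down 1 to b2, right 1 to c2 — 11 moves in all.
Check: all 12 open cells covered.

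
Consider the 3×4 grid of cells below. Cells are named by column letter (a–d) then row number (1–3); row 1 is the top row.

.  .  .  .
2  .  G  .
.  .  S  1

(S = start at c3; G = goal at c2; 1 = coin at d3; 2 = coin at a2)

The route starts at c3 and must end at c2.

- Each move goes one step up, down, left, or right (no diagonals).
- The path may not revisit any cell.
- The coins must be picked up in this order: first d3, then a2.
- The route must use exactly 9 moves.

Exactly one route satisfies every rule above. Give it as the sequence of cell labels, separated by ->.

The waypoints must appear in the order d3, a2, with no cell reused.
Route from c3: right 1 to d3, up 2 to d1, left 3 to a1, down 1 to a2, right 2 to c2 — 9 moves in all.
Check: order respected (1 at step 1, 2 at step 7); 9 moves as required.

c3 -> d3 -> d2 -> d1 -> c1 -> b1 -> a1 -> a2 -> b2 -> c2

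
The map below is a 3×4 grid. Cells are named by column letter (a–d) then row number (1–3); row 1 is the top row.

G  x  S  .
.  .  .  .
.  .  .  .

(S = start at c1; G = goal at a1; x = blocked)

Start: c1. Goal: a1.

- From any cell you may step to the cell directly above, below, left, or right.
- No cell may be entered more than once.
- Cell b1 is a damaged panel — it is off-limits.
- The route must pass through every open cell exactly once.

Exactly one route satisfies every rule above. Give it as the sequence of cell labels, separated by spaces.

c1 d1 d2 d3 c3 c2 b2 b3 a3 a2 a1

Need to visit all 11 open cells exactly once, starting at c1 and ending at a1.
Route from c1: right 1 to d1, down 2 to d3, left 1 to c3, up 1 to c2, left 1 to b2, down 1 to b3, left 1 to a3, up 2 to a1 — 10 moves in all.
Check: all 11 open cells covered.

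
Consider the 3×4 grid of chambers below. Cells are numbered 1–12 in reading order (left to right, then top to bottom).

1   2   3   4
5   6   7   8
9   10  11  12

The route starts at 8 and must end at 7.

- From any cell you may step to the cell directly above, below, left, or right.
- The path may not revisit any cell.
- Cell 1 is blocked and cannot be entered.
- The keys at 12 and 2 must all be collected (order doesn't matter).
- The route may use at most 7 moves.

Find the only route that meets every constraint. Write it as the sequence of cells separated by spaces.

8 12 11 10 6 2 3 7

The budget equals the shortest possible length, so every move has to be on a shortest route through the required cells.
Route from 8: down to 12, 2× left (reaching 10), 2× up (reaching 2), right to 3, down to 7 — 7 moves in all.
Check: all required cells visited; 7 ≤ 7 moves.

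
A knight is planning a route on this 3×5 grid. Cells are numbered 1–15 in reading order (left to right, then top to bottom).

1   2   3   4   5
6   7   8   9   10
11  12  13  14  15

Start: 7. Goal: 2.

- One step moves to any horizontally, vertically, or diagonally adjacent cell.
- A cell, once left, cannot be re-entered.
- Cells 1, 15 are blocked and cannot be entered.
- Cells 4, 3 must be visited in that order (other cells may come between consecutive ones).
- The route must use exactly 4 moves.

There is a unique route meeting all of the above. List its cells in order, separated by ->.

The waypoints must appear in the order 4, 3, with no cell reused.
Route from 7: right to 8, up-right to 4, 2× left (reaching 2) — 4 moves in all.
Check: order respected (4 at step 2, 3 at step 3); 4 moves as required.

7 -> 8 -> 4 -> 3 -> 2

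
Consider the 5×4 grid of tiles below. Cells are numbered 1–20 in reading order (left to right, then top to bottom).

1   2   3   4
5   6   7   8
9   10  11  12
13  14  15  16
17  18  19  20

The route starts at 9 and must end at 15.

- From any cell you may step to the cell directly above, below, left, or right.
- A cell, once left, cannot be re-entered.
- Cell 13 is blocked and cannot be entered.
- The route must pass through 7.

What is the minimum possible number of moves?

Any route passes through 7 somewhere between 9 and 15. Summing Manhattan distances along the two legs (9 → 7 → 15) gives a lower bound of 3 + 2 = 5 moves.
A route of 5 moves achieves this: 9 → 5 → 6 → 7 → 11 → 15.
Since 5 matches the lower bound, it is optimal.

5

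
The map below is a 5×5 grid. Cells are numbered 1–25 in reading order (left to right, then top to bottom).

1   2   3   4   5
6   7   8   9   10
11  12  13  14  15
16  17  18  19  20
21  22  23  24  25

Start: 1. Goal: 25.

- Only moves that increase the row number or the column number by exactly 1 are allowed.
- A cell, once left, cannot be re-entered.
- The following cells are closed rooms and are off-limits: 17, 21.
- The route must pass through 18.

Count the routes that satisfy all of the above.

18

A right/down-only route from 1 to 25 makes exactly 4 down-moves and 4 right-moves in some order.
With no other constraints that would be C(8,4) = 70 routes.
Split at 18 and multiply the segment counts (each segment already excludes blocked cells): 1→18: 6; 18→25: 3; product = 18.
That gives 18 routes.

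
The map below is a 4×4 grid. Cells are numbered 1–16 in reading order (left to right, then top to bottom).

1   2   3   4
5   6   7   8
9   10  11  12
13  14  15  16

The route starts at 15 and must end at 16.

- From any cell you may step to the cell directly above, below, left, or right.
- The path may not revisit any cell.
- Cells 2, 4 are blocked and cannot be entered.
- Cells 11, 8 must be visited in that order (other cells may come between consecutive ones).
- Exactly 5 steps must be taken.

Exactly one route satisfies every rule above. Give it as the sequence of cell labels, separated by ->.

15 -> 11 -> 7 -> 8 -> 12 -> 16

The waypoints must appear in the order 11, 8, with no cell reused.
Route from 15: up 2 to 7, right 1 to 8, down 2 to 16 — 5 moves in all.
Check: order respected (11 at step 1, 8 at step 3); 5 moves as required.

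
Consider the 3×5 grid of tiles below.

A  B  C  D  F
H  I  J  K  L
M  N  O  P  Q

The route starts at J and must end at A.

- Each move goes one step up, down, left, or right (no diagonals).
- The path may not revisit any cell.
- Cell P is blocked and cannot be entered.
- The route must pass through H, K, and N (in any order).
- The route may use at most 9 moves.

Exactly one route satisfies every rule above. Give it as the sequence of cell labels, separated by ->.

J -> K -> D -> C -> B -> I -> N -> M -> H -> A

Any route must reach H, K, and N and still end at A within 9 moves, so the order of the required stops is forced.
Route from J: right 1 to K, up 1 to D, left 2 to B, down 2 to N, left 1 to M, up 2 to A — 9 moves in all.
Check: all required cells visited; 9 ≤ 9 moves.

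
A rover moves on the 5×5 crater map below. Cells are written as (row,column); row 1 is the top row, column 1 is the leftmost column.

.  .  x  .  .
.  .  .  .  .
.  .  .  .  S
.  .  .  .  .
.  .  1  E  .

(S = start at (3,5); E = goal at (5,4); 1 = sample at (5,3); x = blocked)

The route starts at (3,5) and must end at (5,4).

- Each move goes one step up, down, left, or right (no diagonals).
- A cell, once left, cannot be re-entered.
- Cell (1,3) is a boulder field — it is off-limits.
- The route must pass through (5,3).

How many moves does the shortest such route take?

5

Any route passes through (5,3) somewhere between (3,5) and (5,4). Summing Manhattan distances along the two legs ((3,5) → (5,3) → (5,4)) gives a lower bound of 4 + 1 = 5 moves.
A route of 5 moves achieves this: (3,5) → (4,5) → (4,4) → (4,3) → (5,3) → (5,4).
Since 5 matches the lower bound, it is optimal.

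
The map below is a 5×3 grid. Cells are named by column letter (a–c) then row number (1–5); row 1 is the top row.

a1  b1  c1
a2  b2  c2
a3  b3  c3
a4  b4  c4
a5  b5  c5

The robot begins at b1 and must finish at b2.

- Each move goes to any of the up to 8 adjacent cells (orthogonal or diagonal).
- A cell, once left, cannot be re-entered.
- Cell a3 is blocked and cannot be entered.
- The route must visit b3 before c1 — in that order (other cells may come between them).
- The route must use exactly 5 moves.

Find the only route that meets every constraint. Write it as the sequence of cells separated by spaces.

The waypoints must appear in the order b3, c1, with no cell reused.
Route from b1: down-left 1 to a2, down-right 1 to b3, up-right 1 to c2, up 1 to c1, down-left 1 to b2 — 5 moves in all.
Check: order respected (b3 at step 2, c1 at step 4); 5 moves as required.

b1 a2 b3 c2 c1 b2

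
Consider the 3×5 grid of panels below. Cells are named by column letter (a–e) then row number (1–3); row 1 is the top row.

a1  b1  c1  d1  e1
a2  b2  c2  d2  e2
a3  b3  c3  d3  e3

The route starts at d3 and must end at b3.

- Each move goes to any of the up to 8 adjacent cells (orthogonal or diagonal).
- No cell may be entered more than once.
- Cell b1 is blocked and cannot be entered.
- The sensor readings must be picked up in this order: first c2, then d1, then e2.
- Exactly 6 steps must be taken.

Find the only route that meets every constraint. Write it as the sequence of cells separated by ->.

d3 -> c2 -> d1 -> e2 -> d2 -> c3 -> b3

The waypoints must appear in the order c2, d1, e2, with no cell reused.
Route from d3: up-left to c2, up-right to d1, down-right to e2, left to d2, down-left to c3, left to b3 — 6 moves in all.
Check: order respected (c2 at step 1, d1 at step 2, e2 at step 3); 6 moves as required.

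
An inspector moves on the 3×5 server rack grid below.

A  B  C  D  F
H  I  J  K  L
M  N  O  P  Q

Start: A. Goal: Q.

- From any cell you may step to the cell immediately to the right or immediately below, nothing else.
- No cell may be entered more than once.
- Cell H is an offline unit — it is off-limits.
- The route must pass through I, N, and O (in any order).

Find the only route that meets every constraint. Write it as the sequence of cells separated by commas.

Moves only go right or down, so the column and row indices never decrease.
Route from A: right to B, 2× down (reaching N), 3× right (reaching Q) — 6 moves in all.
Check: all required cells visited.

A, B, I, N, O, P, Q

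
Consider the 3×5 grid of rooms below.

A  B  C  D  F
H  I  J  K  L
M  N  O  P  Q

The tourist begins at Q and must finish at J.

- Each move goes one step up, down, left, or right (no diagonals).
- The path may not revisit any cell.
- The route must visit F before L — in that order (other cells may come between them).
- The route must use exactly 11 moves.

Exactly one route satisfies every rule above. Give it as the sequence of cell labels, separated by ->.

The waypoints must appear in the order F, L, with no cell reused.
Route from Q: left 3 to N, up 2 to B, right 3 to F, down 1 to L, left 2 to J — 11 moves in all.
Check: order respected (F at step 8, L at step 9); 11 moves as required.

Q -> P -> O -> N -> I -> B -> C -> D -> F -> L -> K -> J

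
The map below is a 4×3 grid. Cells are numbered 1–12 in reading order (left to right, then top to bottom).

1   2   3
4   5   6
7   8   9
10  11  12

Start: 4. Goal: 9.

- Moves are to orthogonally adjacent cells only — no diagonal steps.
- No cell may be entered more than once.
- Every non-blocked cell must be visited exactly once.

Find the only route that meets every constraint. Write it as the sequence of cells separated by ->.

Need to visit all 12 open cells exactly once, starting at 4 and ending at 9.
Route from 4: up to 1, 2× right (reaching 3), down to 6, left to 5, down to 8, left to 7, down to 10, 2× right (reaching 12), up to 9 — 11 moves in all.
Check: all 12 open cells covered.

4 -> 1 -> 2 -> 3 -> 6 -> 5 -> 8 -> 7 -> 10 -> 11 -> 12 -> 9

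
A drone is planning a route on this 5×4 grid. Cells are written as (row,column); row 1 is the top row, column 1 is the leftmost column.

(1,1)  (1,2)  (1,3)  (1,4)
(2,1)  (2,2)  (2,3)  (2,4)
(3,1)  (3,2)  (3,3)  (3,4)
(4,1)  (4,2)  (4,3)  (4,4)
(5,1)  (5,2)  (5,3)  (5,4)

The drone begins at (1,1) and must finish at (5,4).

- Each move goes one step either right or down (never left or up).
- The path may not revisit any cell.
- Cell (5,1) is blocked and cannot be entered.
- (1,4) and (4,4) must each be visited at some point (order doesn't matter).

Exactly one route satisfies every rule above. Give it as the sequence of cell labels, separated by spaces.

Moves only go right or down, so the column and row indices never decrease.
Route from (1,1): right 3 to (1,4), down 4 to (5,4) — 7 moves in all.
Check: all required cells visited.

(1,1) (1,2) (1,3) (1,4) (2,4) (3,4) (4,4) (5,4)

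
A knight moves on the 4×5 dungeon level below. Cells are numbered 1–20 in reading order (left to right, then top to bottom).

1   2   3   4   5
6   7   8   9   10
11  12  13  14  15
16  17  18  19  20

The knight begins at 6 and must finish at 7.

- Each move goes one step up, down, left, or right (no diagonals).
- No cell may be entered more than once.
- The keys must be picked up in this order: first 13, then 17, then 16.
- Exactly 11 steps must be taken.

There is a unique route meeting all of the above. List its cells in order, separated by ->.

The waypoints must appear in the order 13, 17, 16, with no cell reused.
Route from 6: up 1 to 1, right 2 to 3, down 3 to 18, left 2 to 16, up 1 to 11, right 1 to 12, up 1 to 7 — 11 moves in all.
Check: order respected (13 at step 5, 17 at step 7, 16 at step 8); 11 moves as required.

6 -> 1 -> 2 -> 3 -> 8 -> 13 -> 18 -> 17 -> 16 -> 11 -> 12 -> 7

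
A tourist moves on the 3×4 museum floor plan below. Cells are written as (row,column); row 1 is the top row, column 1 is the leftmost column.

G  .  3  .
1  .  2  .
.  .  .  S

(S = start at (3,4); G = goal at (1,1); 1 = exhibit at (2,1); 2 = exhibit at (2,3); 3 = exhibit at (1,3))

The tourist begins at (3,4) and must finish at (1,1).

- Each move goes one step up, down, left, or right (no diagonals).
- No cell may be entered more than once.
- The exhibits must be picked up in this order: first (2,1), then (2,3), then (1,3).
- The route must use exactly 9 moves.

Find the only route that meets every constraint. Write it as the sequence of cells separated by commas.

The waypoints must appear in the order (2,1), (2,3), (1,3), with no cell reused.
Route from (3,4): 3× left (reaching (3,1)), up to (2,1), 2× right (reaching (2,3)), up to (1,3), 2× left (reaching (1,1)) — 9 moves in all.
Check: order respected (1 at step 4, 2 at step 6, 3 at step 7); 9 moves as required.

(3,4), (3,3), (3,2), (3,1), (2,1), (2,2), (2,3), (1,3), (1,2), (1,1)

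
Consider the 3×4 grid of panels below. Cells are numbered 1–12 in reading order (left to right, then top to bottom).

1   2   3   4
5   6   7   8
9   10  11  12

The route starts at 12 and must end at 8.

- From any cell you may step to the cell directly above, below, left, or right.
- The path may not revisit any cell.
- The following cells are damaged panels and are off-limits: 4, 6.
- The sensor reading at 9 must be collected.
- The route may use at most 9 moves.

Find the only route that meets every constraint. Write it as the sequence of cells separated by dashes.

The budget equals the shortest possible length, so every move has to be on a shortest route through the required cells.
Route from 12: 3× left (reaching 9), 2× up (reaching 1), 2× right (reaching 3), down to 7, right to 8 — 9 moves in all.
Check: all required cells visited; 9 ≤ 9 moves.

12 - 11 - 10 - 9 - 5 - 1 - 2 - 3 - 7 - 8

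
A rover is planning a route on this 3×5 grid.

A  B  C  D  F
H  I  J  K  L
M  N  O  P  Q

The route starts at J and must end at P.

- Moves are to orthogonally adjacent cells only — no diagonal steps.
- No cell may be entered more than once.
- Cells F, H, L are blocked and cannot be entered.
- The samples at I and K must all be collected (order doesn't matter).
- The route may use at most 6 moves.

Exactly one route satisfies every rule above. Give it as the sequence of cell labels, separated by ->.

The budget equals the shortest possible length, so every move has to be on a shortest route through the required cells.
Route from J: left 1 to I, up 1 to B, right 2 to D, down 2 to P — 6 moves in all.
Check: all required cells visited; 6 ≤ 6 moves.

J -> I -> B -> C -> D -> K -> P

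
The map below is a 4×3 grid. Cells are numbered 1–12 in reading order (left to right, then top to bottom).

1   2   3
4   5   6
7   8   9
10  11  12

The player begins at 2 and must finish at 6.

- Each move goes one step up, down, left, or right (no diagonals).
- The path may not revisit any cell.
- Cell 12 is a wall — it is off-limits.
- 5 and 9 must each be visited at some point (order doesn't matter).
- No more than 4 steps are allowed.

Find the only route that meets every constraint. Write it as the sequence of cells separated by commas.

2, 5, 8, 9, 6

The budget equals the shortest possible length, so every move has to be on a shortest route through the required cells.
Route from 2: down 2 to 8, right 1 to 9, up 1 to 6 — 4 moves in all.
Check: all required cells visited; 4 ≤ 4 moves.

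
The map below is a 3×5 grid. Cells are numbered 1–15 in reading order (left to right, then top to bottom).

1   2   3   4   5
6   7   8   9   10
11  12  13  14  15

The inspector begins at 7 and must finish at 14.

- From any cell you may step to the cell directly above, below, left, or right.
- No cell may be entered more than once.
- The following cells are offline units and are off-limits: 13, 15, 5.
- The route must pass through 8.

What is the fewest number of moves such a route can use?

Any route passes through 8 somewhere between 7 and 14. Summing Manhattan distances along the two legs (7 → 8 → 14) gives a lower bound of 1 + 2 = 3 moves.
A route of 3 moves achieves this: 7 → 8 → 9 → 14.
Since 3 matches the lower bound, it is optimal.

3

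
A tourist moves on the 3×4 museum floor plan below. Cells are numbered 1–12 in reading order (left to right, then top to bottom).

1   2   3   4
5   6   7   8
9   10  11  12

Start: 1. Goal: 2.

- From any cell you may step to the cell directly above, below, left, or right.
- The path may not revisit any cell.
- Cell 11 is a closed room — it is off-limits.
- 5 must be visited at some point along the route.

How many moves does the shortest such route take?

3

Any route passes through 5 somewhere between 1 and 2. Summing Manhattan distances along the two legs (1 → 5 → 2) gives a lower bound of 1 + 2 = 3 moves.
A route of 3 moves achieves this: 1 → 5 → 6 → 2.
Since 3 matches the lower bound, it is optimal.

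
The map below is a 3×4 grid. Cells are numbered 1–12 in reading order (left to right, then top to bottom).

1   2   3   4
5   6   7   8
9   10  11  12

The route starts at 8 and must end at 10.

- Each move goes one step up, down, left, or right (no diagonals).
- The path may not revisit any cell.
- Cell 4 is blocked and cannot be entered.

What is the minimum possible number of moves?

The Manhattan distance from 8 to 10 is |2−3| + |4−2| = 3, so at least 3 moves are needed.
A route of 3 moves achieves this: 8 → 12 → 11 → 10.
Since 3 matches the lower bound, it is optimal.

3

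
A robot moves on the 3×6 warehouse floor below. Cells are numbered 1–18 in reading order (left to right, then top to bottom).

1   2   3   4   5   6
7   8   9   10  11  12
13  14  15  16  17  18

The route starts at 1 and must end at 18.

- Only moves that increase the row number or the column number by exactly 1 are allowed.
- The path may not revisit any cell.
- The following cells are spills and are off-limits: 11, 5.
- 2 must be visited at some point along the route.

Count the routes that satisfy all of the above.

6

A right/down-only route from 1 to 18 makes exactly 2 down-moves and 5 right-moves in some order.
With no other constraints that would be C(7,2) = 21 routes.
Split at 2 and multiply the segment counts (each segment already excludes blocked cells): 1→2: 1; 2→18: 6; product = 6.
That gives 6 routes.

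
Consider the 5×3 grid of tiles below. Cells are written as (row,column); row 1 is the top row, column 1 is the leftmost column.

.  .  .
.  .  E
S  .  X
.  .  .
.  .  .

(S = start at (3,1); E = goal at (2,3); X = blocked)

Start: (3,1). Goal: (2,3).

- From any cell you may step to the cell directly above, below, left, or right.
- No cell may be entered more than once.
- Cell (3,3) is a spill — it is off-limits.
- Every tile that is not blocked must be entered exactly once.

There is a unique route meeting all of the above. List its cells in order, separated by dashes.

(3,1) - (4,1) - (5,1) - (5,2) - (5,3) - (4,3) - (4,2) - (3,2) - (2,2) - (2,1) - (1,1) - (1,2) - (1,3) - (2,3)

Need to visit all 14 open cells exactly once, starting at (3,1) and ending at (2,3).
Cell (5,1) has only two open neighbours ((4,1) and (5,2)), so the path must pass straight through it: one of those is the cell it's entered from and the other is where it exits.
Route from (3,1): down 2 to (5,1), right 2 to (5,3), up 1 to (4,3), left 1 to (4,2), up 2 to (2,2), left 1 to (2,1), up 1 to (1,1), right 2 to (1,3), down 1 to (2,3) — 13 moves in all.
Check: all 14 open cells covered.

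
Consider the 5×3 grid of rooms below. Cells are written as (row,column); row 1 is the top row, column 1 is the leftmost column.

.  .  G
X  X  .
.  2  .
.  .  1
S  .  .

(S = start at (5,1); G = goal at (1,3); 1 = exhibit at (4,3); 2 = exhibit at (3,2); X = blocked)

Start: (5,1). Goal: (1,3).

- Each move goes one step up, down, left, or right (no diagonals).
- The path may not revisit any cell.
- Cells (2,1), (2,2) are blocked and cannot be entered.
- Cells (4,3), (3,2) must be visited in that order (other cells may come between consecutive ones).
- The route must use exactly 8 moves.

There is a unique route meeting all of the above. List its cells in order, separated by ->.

(5,1) -> (5,2) -> (5,3) -> (4,3) -> (4,2) -> (3,2) -> (3,3) -> (2,3) -> (1,3)

The waypoints must appear in the order (4,3), (3,2), with no cell reused.
Route from (5,1): 2× right (reaching (5,3)), up to (4,3), left to (4,2), up to (3,2), right to (3,3), 2× up (reaching (1,3)) — 8 moves in all.
Check: order respected (1 at step 3, 2 at step 5); 8 moves as required.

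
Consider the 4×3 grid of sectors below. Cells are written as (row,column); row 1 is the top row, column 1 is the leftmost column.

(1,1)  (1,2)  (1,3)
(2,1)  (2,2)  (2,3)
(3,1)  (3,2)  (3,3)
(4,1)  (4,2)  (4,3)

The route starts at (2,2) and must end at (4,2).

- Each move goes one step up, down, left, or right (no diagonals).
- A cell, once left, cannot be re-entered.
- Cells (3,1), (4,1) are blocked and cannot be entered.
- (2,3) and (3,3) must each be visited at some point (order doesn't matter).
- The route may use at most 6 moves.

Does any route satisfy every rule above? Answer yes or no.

yes

One route that works: (2,2) → (2,3) → (3,3) → (4,3) → (4,2).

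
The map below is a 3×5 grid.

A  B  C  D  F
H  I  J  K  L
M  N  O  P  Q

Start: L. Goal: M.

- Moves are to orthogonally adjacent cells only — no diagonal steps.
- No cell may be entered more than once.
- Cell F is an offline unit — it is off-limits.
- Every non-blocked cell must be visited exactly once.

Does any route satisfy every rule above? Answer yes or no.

One route that works: L → Q → P → K → D → C → J → O → N → I → B → A → H → M.

yes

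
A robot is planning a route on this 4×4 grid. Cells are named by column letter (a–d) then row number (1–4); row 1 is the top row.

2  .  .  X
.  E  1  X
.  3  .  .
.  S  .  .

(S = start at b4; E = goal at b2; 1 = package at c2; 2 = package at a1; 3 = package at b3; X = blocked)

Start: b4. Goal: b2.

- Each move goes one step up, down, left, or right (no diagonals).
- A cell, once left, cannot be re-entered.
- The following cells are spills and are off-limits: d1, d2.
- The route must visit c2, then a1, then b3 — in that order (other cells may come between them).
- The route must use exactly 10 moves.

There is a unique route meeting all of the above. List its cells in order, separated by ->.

The waypoints must appear in the order c2, a1, b3, with no cell reused.
Route from b4: right to c4, 3× up (reaching c1), 2× left (reaching a1), 2× down (reaching a3), right to b3, up to b2 — 10 moves in all.
Check: order respected (1 at step 3, 2 at step 6, 3 at step 9); 10 moves as required.

b4 -> c4 -> c3 -> c2 -> c1 -> b1 -> a1 -> a2 -> a3 -> b3 -> b2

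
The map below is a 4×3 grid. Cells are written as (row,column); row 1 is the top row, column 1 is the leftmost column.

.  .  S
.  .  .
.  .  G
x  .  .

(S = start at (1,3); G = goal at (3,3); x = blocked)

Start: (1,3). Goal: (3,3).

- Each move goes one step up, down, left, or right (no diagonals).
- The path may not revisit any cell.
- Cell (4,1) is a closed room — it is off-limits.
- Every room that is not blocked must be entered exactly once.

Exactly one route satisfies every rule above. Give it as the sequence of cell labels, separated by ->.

Need to visit all 11 open cells exactly once, starting at (1,3) and ending at (3,3).
Cell (1,1) has only two open neighbours ((2,1) and (1,2)), so the path must pass straight through it: one of those is the cell it's entered from and the other is where it exits.
Route from (1,3): down to (2,3), left to (2,2), up to (1,2), left to (1,1), 2× down (reaching (3,1)), right to (3,2), down to (4,2), right to (4,3), up to (3,3) — 10 moves in all.
Check: all 11 open cells covered.

(1,3) -> (2,3) -> (2,2) -> (1,2) -> (1,1) -> (2,1) -> (3,1) -> (3,2) -> (4,2) -> (4,3) -> (3,3)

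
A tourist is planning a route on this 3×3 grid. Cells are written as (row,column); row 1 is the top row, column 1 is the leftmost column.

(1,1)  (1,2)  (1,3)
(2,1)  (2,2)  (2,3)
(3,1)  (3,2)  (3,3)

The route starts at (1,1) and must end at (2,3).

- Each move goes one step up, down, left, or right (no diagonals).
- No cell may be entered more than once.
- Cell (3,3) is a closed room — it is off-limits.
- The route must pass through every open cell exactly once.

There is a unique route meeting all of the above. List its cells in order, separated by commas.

(1,1), (2,1), (3,1), (3,2), (2,2), (1,2), (1,3), (2,3)

Need to visit all 8 open cells exactly once, starting at (1,1) and ending at (2,3).
Route from (1,1): 2× down (reaching (3,1)), right to (3,2), 2× up (reaching (1,2)), right to (1,3), down to (2,3) — 7 moves in all.
Check: all 8 open cells covered.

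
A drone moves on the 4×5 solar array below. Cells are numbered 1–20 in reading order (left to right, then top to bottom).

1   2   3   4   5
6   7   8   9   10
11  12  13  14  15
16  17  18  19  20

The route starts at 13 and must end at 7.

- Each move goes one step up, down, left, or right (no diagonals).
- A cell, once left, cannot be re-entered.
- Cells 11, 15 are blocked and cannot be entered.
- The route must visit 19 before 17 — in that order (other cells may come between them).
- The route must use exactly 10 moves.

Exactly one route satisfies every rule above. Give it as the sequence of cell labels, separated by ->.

The waypoints must appear in the order 19, 17, with no cell reused.
Route from 13: up 2 to 3, right 1 to 4, down 3 to 19, left 2 to 17, up 2 to 7 — 10 moves in all.
Check: order respected (19 at step 6, 17 at step 8); 10 moves as required.

13 -> 8 -> 3 -> 4 -> 9 -> 14 -> 19 -> 18 -> 17 -> 12 -> 7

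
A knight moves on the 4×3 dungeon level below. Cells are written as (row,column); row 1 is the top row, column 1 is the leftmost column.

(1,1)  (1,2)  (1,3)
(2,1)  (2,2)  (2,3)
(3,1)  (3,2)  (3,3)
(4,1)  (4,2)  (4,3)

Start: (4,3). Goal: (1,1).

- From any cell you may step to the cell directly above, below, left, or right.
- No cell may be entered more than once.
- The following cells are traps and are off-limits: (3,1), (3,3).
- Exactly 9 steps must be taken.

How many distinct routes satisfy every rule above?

Need simple routes of exactly 9 moves from (4,3) to (1,1) (Manhattan distance 5, so 2 moves are spent on a detour and 2 undoing it).
No route satisfies every constraint, so the count is 0.

0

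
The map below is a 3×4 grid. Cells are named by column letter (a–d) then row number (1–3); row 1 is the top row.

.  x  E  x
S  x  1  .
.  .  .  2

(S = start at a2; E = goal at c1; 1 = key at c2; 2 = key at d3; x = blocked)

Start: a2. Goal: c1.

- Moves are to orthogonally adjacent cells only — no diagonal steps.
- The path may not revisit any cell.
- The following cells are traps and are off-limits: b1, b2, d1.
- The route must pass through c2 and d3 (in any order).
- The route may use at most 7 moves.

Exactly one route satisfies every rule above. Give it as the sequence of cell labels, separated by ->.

a2 -> a3 -> b3 -> c3 -> d3 -> d2 -> c2 -> c1

The 7-move cap with required stops at c2, d3 leaves no slack for detours.
Route from a2: down to a3, 3× right (reaching d3), up to d2, left to c2, up to c1 — 7 moves in all.
Check: all required cells visited; 7 ≤ 7 moves.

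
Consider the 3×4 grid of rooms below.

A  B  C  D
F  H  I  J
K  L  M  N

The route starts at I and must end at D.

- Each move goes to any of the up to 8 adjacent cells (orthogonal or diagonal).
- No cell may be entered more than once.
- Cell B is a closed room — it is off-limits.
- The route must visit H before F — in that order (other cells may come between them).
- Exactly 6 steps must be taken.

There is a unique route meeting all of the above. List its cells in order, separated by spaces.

The waypoints must appear in the order H, F, with no cell reused.
Route from I: 2× left (reaching F), down-right to L, right to M, up-right to J, up to D — 6 moves in all.
Check: order respected (H at step 1, F at step 2); 6 moves as required.

I H F L M J D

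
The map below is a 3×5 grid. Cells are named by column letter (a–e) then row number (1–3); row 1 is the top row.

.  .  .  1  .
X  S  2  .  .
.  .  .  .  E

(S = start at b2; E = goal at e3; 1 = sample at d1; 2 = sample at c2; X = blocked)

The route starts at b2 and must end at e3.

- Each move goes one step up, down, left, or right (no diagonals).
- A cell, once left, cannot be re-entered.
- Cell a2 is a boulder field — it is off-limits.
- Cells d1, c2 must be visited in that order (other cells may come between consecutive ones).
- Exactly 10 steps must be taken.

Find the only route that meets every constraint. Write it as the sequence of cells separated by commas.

The waypoints must appear in the order d1, c2, with no cell reused.
Route from b2: up 1 to b1, right 3 to e1, down 1 to e2, left 2 to c2, down 1 to c3, right 2 to e3 — 10 moves in all.
Check: order respected (1 at step 3, 2 at step 7); 10 moves as required.

b2, b1, c1, d1, e1, e2, d2, c2, c3, d3, e3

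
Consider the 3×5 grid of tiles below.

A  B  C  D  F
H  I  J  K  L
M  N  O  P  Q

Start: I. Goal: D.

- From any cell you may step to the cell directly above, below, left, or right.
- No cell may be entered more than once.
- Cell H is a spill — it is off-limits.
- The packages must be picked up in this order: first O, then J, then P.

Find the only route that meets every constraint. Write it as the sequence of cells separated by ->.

I -> N -> O -> J -> K -> P -> Q -> L -> F -> D

The waypoints must appear in the order O, J, P, with no cell reused.
Route from I: down 1 to N, right 1 to O, up 1 to J, right 1 to K, down 1 to P, right 1 to Q, up 2 to F, left 1 to D — 9 moves in all.
Check: order respected (O at step 2, J at step 3, P at step 5).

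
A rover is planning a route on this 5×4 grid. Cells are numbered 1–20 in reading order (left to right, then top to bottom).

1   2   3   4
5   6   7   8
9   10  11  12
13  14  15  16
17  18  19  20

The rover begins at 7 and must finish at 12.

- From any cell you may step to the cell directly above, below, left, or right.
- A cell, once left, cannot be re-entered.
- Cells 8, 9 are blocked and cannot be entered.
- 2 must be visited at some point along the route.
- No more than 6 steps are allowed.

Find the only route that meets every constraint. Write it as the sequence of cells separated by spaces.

7 3 2 6 10 11 12

The budget equals the shortest possible length, so every move has to be on a shortest route through the required cells.
Route from 7: up to 3, left to 2, 2× down (reaching 10), 2× right (reaching 12) — 6 moves in all.
Check: all required cells visited; 6 ≤ 6 moves.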